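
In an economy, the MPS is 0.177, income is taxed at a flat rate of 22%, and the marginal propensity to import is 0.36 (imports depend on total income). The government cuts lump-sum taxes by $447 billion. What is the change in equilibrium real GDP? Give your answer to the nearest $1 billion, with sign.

+$512 billion

MPC = 1 − MPS = 1 − 0.177 = 0.823.
A lump-sum tax change of −$447 billion shifts disposable income by +$447 billion; first-round consumption changes by −c × ΔT = −0.823 × (−$447 billion) = +$367.881 billion.
Expenditure multiplier = 1/(1 − c(1−t) + m) = 1/(1 − 0.823×0.78 + 0.36) = 1/0.71806 ≈ 1.393.
The tax multiplier is −c × k ≈ −1.146, so ΔY = k × (−c·ΔT) = (+$367.881 billion) / 0.71806 ≈ +$512 billion.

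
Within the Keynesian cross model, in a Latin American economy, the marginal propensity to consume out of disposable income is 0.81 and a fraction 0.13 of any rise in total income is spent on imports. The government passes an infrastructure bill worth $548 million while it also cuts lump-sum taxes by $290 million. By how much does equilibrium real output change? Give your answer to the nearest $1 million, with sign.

+$2,447 million

Expenditure multiplier = 1/(1 − c + m) = 1/(1 − 0.81 + 0.13) = 1/0.32 = 3.125.
ΔG contributes k·ΔG = (+$548 million) / 0.32 = +$1,712.5 million.
ΔT of −$290 million changes first-round spending by −c·ΔT = +$234.9 million, contributing k·(−c·ΔT) = (+$234.9 million) / 0.32 ≈ +$734.1 million.
Net ΔY = k(ΔG − c·ΔT) = (+$782.9 million) / 0.32 ≈ +$2,447 million.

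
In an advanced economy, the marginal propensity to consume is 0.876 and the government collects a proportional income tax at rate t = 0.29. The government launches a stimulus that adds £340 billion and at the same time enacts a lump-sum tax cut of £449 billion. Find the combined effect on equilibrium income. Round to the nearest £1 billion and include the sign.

Expenditure multiplier = 1/(1 − c(1−t)) = 1/(1 − 0.876×0.71) = 1/0.37804 ≈ 2.645.
ΔG contributes k·ΔG = (+£340 billion) / 0.37804 ≈ +£899.4 billion.
ΔT of −£449 billion changes first-round spending by −c·ΔT = +£393.324 billion, contributing k·(−c·ΔT) = (+£393.324 billion) / 0.37804 ≈ +£1,040.4 billion.
Net ΔY = k(ΔG − c·ΔT) = (+£733.324 billion) / 0.37804 ≈ +£1,940 billion.

+£1,940 billion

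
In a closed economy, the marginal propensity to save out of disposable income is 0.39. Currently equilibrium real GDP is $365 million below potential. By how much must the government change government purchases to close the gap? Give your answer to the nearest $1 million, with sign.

MPC = 1 − MPS = 1 − 0.39 = 0.61.
Spending multiplier = 1/(1 − MPC) = 1/(1 − 0.61) = 1/0.39 ≈ 2.564.
Need ΔY = +$365 million, so ΔG = ΔY/k = (+$365 million) × 0.39 ≈ +$142 million.
The government should increase government purchases by $142 million.

+$142 million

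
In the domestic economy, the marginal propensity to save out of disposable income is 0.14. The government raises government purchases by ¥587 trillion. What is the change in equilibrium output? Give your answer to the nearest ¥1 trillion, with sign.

MPC = 1 − MPS = 1 − 0.14 = 0.86.
Spending multiplier = 1/(1 − MPC) = 1/(1 − 0.86) = 1/0.14 ≈ 7.143.
ΔY = k × ΔG = (+¥587 trillion) / 0.14 ≈ +¥4,193 trillion.

+¥4,193 trillion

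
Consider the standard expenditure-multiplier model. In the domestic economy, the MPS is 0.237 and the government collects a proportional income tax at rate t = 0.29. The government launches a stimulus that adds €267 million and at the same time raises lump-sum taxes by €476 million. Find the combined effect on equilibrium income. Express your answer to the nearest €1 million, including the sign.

−€210 million

MPC = 1 − MPS = 1 − 0.237 = 0.763.
Expenditure multiplier = 1/(1 − c(1−t)) = 1/(1 − 0.763×0.71) = 1/0.45827 ≈ 2.182.
ΔG contributes k·ΔG = (+€267 million) / 0.45827 ≈ +€582.6 million.
ΔT of +€476 million changes first-round spending by −c·ΔT = −€363.188 million, contributing k·(−c·ΔT) = (−€363.188 million) / 0.45827 ≈ −€792.5 million.
Net ΔY = k(ΔG − c·ΔT) = (−€96.188 million) / 0.45827 ≈ −€210 million.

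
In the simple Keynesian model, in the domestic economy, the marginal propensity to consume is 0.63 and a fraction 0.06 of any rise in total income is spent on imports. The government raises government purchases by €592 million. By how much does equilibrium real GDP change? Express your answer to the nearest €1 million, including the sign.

+€1,377 million

Government-spending multiplier = 1/(1 − c + m) = 1/(1 − 0.63 + 0.06) = 1/0.43 ≈ 2.326.
ΔY = k × ΔG = (+€592 million) / 0.43 ≈ +€1,377 million.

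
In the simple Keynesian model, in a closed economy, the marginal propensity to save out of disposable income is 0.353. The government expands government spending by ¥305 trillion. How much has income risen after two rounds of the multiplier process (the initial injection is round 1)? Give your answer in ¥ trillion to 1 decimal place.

MPC = 1 − MPS = 1 − 0.353 = 0.647.
Round 1 adds ΔG = ¥305 trillion; each later round is MPC = 0.647 times the previous.
After 2 rounds: 305 + 197.335 = ΔG·(1 − c^2)/(1 − c) = 305 × (1 − 0.418609)/0.353 ≈ ¥502.3 trillion.

¥502.3 trillion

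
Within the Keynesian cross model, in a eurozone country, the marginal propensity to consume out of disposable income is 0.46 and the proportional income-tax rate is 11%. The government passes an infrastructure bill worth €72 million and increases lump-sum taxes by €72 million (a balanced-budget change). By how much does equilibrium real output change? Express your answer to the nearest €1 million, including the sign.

+€66 million

Expenditure multiplier = 1/(1 − c(1−t)) = 1/(1 − 0.46×0.89) = 1/0.5906 ≈ 1.693.
ΔG contributes k·ΔG = (+€72 million) / 0.5906 ≈ +€121.9 million.
ΔT of +€72 million changes first-round spending by −c·ΔT = −€33.12 million, contributing k·(−c·ΔT) = (−€33.12 million) / 0.5906 ≈ −€56.1 million.
Net ΔY = k(ΔG − c·ΔT) = (+€38.88 million) / 0.5906 ≈ +€66 million.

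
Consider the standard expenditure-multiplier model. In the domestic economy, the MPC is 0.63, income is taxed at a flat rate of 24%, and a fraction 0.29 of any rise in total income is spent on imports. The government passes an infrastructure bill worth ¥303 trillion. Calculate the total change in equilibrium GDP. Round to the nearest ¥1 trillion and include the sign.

+¥374 trillion

Government-spending multiplier = 1/(1 − c(1−t) + m) = 1/(1 − 0.63×0.76 + 0.29) = 1/0.8112 ≈ 1.233.
ΔY = k × ΔG = (+¥303 trillion) / 0.8112 ≈ +¥374 trillion.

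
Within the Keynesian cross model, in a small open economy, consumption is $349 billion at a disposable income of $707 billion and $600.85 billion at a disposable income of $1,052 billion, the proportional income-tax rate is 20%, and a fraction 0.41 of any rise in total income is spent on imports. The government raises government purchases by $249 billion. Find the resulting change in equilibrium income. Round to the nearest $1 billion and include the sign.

MPC = ΔC/ΔYd = (600.85 − 349)/(1,052 − 707) = 251.85/345 = 0.73.
Government-spending multiplier = 1/(1 − c(1−t) + m) = 1/(1 − 0.73×0.8 + 0.41) = 1/0.826 ≈ 1.211.
ΔY = k × ΔG = (+$249 billion) / 0.826 ≈ +$301 billion.

+$301 billion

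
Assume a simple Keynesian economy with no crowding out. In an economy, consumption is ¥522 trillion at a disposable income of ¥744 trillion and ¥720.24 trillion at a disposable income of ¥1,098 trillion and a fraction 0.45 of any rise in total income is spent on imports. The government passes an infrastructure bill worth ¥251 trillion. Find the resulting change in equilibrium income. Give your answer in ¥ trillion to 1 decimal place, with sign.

MPC = ΔC/ΔYd = (720.24 − 522)/(1,098 − 744) = 198.24/354 = 0.56.
Spending multiplier = 1/(1 − c + m) = 1/(1 − 0.56 + 0.45) = 1/0.89 ≈ 1.124.
ΔY = k × ΔG = (+¥251 trillion) / 0.89 ≈ +¥282 trillion.

+¥282.0 trillion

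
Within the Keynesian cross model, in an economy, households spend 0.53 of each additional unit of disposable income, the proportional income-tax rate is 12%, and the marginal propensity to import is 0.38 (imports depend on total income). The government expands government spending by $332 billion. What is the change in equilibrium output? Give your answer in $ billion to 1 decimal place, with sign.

Government-spending multiplier = 1/(1 − c(1−t) + m) = 1/(1 − 0.53×0.88 + 0.38) = 1/0.9136 ≈ 1.095.
ΔY = k × ΔG = (+$332 billion) / 0.9136 ≈ +$363.4 billion.

+$363.4 billion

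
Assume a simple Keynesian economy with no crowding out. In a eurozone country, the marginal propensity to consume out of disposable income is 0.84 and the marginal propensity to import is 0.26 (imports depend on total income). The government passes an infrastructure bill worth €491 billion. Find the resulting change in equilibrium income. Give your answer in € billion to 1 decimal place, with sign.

+€1,169.0 billion

Spending multiplier = 1/(1 − c + m) = 1/(1 − 0.84 + 0.26) = 1/0.42 ≈ 2.381.
ΔY = k × ΔG = (+€491 billion) / 0.42 ≈ +€1,169 billion.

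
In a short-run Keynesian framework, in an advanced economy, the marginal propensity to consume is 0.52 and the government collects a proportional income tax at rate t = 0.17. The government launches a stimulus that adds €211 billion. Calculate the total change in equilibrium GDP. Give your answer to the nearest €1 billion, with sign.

+€371 billion

Spending multiplier = 1/(1 − c(1−t)) = 1/(1 − 0.52×0.83) = 1/0.5684 ≈ 1.759.
ΔY = k × ΔG = (+€211 billion) / 0.5684 ≈ +€371 billion.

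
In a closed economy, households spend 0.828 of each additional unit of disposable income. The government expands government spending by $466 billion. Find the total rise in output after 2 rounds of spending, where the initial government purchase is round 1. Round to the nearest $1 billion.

$852 billion

Round 1 adds ΔG = $466 billion; each later round is MPC = 0.828 times the previous.
After 2 rounds: 466 + 385.848 = ΔG·(1 − c^2)/(1 − c) = 466 × (1 − 0.685584)/0.172 ≈ $852 billion.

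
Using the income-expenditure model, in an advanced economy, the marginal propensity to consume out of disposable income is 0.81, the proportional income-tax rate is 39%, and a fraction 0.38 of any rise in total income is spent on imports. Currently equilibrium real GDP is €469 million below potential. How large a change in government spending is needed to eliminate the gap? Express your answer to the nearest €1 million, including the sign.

+€415 million

Spending multiplier = 1/(1 − c(1−t) + m) = 1/(1 − 0.81×0.61 + 0.38) = 1/0.8859 ≈ 1.129.
Need ΔY = +€469 million, so ΔG = ΔY/k = (+€469 million) × 0.8859 ≈ +€415 million.
The government should increase government spending by €415 million.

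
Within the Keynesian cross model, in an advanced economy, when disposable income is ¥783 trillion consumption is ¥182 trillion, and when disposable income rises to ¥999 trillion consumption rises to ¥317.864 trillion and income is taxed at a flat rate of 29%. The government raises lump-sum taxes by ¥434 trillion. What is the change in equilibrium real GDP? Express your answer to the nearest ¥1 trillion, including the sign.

−¥493 trillion

MPC = ΔC/ΔYd = (317.864 − 182)/(999 − 783) = 135.864/216 = 0.629.
A lump-sum tax change of +¥434 trillion shifts disposable income by −¥434 trillion; first-round consumption changes by −c × ΔT = −0.629 × (+¥434 trillion) = −¥272.986 trillion.
Expenditure multiplier = 1/(1 − c(1−t)) = 1/(1 − 0.629×0.71) = 1/0.55341 ≈ 1.807.
The tax multiplier is −c × k ≈ −1.137, so ΔY = k × (−c·ΔT) = (−¥272.986 trillion) / 0.55341 ≈ −¥493 trillion.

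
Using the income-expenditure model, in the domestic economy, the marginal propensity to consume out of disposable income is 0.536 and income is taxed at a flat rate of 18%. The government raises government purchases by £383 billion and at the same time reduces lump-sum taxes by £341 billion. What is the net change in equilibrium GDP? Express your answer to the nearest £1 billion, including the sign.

Expenditure multiplier = 1/(1 − c(1−t)) = 1/(1 − 0.536×0.82) = 1/0.56048 ≈ 1.784.
ΔG contributes k·ΔG = (+£383 billion) / 0.56048 ≈ +£683.3 billion.
ΔT of −£341 billion changes first-round spending by −c·ΔT = +£182.776 billion, contributing k·(−c·ΔT) = (+£182.776 billion) / 0.56048 ≈ +£326.1 billion.
Net ΔY = k(ΔG − c·ΔT) = (+£565.776 billion) / 0.56048 ≈ +£1,009 billion.

+£1,009 billion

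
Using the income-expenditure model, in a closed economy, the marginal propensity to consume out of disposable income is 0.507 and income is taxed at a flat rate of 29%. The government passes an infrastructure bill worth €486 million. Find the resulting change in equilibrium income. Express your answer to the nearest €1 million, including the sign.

+€759 million

Spending multiplier = 1/(1 − c(1−t)) = 1/(1 − 0.507×0.71) = 1/0.64003 ≈ 1.562.
ΔY = k × ΔG = (+€486 million) / 0.64003 ≈ +€759 million.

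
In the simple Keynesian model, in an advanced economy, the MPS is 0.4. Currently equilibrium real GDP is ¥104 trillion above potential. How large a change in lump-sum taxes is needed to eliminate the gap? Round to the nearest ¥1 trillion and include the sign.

+¥69 trillion

MPC = 1 − MPS = 1 − 0.4 = 0.6.
Spending multiplier = 1/(1 − MPC) = 1/(1 − 0.6) = 1/0.4 = 2.5.
Tax multiplier = −c·k = −0.6/0.4 = −1.5. Need ΔY = −¥104 trillion, so ΔT = ΔY/(−c·k) = −(−¥104 trillion) × 0.4 / 0.6 ≈ +¥69 trillion.
The government should raise lump-sum taxes by ¥69 trillion.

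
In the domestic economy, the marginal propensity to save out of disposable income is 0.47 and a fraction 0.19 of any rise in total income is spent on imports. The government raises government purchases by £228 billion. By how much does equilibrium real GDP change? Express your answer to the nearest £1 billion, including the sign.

MPC = 1 − MPS = 1 − 0.47 = 0.53.
Government-spending multiplier = 1/(1 − c + m) = 1/(1 − 0.53 + 0.19) = 1/0.66 ≈ 1.515.
ΔY = k × ΔG = (+£228 billion) / 0.66 ≈ +£345 billion.

+£345 billion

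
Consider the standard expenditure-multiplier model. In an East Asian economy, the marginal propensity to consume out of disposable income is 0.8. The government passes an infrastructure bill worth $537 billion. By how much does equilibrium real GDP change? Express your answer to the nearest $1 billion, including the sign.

Government-spending multiplier = 1/(1 − MPC) = 1/(1 − 0.8) = 1/0.2 = 5.
ΔY = k × ΔG = (+$537 billion) / 0.2 = +$2,685 billion.

+$2,685 billion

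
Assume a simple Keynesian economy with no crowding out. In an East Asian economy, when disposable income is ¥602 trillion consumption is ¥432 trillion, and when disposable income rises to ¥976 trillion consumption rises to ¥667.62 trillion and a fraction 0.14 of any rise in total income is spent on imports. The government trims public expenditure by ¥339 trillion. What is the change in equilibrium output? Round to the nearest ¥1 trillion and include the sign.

MPC = ΔC/ΔYd = (667.62 − 432)/(976 − 602) = 235.62/374 = 0.63.
Government-spending multiplier = 1/(1 − c + m) = 1/(1 − 0.63 + 0.14) = 1/0.51 ≈ 1.961.
ΔY = k × ΔG = (−¥339 trillion) / 0.51 ≈ −¥665 trillion.

−¥665 trillion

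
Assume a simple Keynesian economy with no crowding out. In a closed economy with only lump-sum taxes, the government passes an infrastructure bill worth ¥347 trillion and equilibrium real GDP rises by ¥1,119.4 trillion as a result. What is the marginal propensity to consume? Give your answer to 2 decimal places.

Implied spending multiplier k = ΔY/ΔG = 1,119.4/347 ≈ 3.2259.
Since k = 1/(1 − MPC), MPC = 1 − 1/k = 1 − ΔG/ΔY = 1 − 347/1,119.4 ≈ 0.69.

0.69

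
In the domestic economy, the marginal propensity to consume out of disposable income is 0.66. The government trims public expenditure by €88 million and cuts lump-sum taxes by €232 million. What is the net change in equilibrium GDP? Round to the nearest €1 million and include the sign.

+€192 million

Expenditure multiplier = 1/(1 − MPC) = 1/(1 − 0.66) = 1/0.34 ≈ 2.941.
ΔG contributes k·ΔG = (−€88 million) / 0.34 ≈ −€258.8 million.
ΔT of −€232 million changes first-round spending by −c·ΔT = +€153.12 million, contributing k·(−c·ΔT) = (+€153.12 million) / 0.34 ≈ +€450.4 million.
Net ΔY = k(ΔG − c·ΔT) = (+€65.12 million) / 0.34 ≈ +€192 million.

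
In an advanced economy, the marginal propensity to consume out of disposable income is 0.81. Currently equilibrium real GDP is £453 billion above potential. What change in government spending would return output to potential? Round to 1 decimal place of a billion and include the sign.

−£86.1 billion

Spending multiplier = 1/(1 − MPC) = 1/(1 − 0.81) = 1/0.19 ≈ 5.263.
Need ΔY = −£453 billion, so ΔG = ΔY/k = (−£453 billion) × 0.19 ≈ −£86.1 billion.
The government should cut government spending by £86.1 billion.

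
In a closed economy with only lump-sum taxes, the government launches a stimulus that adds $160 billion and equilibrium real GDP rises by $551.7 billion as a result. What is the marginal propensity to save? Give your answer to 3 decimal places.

0.290

Implied spending multiplier k = ΔY/ΔG = 551.7/160 ≈ 3.4481.
Since k = 1/(1 − MPC), MPC = 1 − 1/k = 1 − ΔG/ΔY = 1 − 160/551.7 ≈ 0.710.
MPS = 1 − MPC = 0.290.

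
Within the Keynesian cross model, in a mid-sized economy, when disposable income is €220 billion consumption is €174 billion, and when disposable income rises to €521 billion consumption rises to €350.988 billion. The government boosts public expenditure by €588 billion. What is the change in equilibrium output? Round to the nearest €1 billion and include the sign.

MPC = ΔC/ΔYd = (350.988 − 174)/(521 − 220) = 176.988/301 = 0.588.
Expenditure multiplier = 1/(1 − MPC) = 1/(1 − 0.588) = 1/0.412 ≈ 2.427.
ΔY = k × ΔG = (+€588 billion) / 0.412 ≈ +€1,427 billion.

+€1,427 billion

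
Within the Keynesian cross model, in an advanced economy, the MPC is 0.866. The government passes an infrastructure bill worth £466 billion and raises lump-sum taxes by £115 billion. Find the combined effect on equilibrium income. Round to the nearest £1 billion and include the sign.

Expenditure multiplier = 1/(1 − MPC) = 1/(1 − 0.866) = 1/0.134 ≈ 7.463.
ΔG contributes k·ΔG = (+£466 billion) / 0.134 ≈ +£3,477.6 billion.
ΔT of +£115 billion changes first-round spending by −c·ΔT = −£99.59 billion, contributing k·(−c·ΔT) = (−£99.59 billion) / 0.134 ≈ −£743.2 billion.
Net ΔY = k(ΔG − c·ΔT) = (+£366.41 billion) / 0.134 ≈ +£2,734 billion.

+£2,734 billion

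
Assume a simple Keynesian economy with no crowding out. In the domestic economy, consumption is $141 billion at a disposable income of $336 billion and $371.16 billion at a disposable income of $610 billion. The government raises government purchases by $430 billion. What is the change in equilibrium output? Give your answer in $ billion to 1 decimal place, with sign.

+$2,687.5 billion

MPC = ΔC/ΔYd = (371.16 − 141)/(610 − 336) = 230.16/274 = 0.84.
Spending multiplier = 1/(1 − MPC) = 1/(1 − 0.84) = 1/0.16 = 6.25.
ΔY = k × ΔG = (+$430 billion) / 0.16 = +$2,687.5 billion.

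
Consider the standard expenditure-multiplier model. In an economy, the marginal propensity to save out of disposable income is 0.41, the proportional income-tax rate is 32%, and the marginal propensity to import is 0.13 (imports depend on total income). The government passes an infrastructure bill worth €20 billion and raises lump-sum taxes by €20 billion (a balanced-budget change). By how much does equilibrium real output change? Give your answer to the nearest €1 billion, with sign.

MPC = 1 − MPS = 1 − 0.41 = 0.59.
Expenditure multiplier = 1/(1 − c(1−t) + m) = 1/(1 − 0.59×0.68 + 0.13) = 1/0.7288 ≈ 1.372.
ΔG contributes k·ΔG = (+€20 billion) / 0.7288 ≈ +€27.4 billion.
ΔT of +€20 billion changes first-round spending by −c·ΔT = −€11.8 billion, contributing k·(−c·ΔT) = (−€11.8 billion) / 0.7288 ≈ −€16.2 billion.
Net ΔY = k(ΔG − c·ΔT) = (+€8.2 billion) / 0.7288 ≈ +€11 billion.

+€11 billion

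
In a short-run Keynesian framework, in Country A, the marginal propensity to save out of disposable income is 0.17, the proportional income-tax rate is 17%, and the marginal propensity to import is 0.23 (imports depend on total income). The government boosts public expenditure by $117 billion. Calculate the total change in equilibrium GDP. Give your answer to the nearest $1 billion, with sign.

+$216 billion

MPC = 1 − MPS = 1 − 0.17 = 0.83.
Spending multiplier = 1/(1 − c(1−t) + m) = 1/(1 − 0.83×0.83 + 0.23) = 1/0.5411 ≈ 1.848.
ΔY = k × ΔG = (+$117 billion) / 0.5411 ≈ +$216 billion.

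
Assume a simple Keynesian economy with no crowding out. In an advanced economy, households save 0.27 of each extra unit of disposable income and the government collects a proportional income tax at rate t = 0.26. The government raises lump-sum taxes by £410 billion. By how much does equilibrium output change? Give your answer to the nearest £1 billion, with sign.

MPC = 1 − MPS = 1 − 0.27 = 0.73.
A lump-sum tax change of +£410 billion shifts disposable income by −£410 billion; first-round consumption changes by −c × ΔT = −0.73 × (+£410 billion) = −£299.3 billion.
Expenditure multiplier = 1/(1 − c(1−t)) = 1/(1 − 0.73×0.74) = 1/0.4598 ≈ 2.175.
The tax multiplier is −c × k ≈ −1.588, so ΔY = k × (−c·ΔT) = (−£299.3 billion) / 0.4598 ≈ −£651 billion.

−£651 billion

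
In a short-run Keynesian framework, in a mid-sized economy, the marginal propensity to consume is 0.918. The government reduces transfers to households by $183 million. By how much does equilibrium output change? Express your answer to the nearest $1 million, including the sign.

−$2,049 million

The transfer change shifts disposable income by −$183 million, so first-round consumption changes by c·ΔTR = 0.918 × (−$183 million) = −$167.994 million.
Expenditure multiplier = 1/(1 − MPC) = 1/(1 − 0.918) = 1/0.082 ≈ 12.195.
The transfer multiplier is c × k ≈ 11.195, so ΔY = k × (c·ΔTR) = (−$167.994 million) / 0.082 ≈ −$2,049 million.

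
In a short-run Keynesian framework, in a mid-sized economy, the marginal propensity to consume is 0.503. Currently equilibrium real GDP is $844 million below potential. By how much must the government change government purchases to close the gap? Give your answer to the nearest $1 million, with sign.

+$419 million

Spending multiplier = 1/(1 − MPC) = 1/(1 − 0.503) = 1/0.497 ≈ 2.012.
Need ΔY = +$844 million, so ΔG = ΔY/k = (+$844 million) × 0.497 ≈ +$419 million.
The government should increase government purchases by $419 million.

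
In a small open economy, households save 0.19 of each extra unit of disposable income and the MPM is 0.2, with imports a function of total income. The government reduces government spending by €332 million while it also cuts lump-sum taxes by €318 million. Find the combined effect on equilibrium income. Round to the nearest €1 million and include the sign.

MPC = 1 − MPS = 1 − 0.19 = 0.81.
Expenditure multiplier = 1/(1 − c + m) = 1/(1 − 0.81 + 0.2) = 1/0.39 ≈ 2.564.
ΔG contributes k·ΔG = (−€332 million) / 0.39 ≈ −€851.3 million.
ΔT of −€318 million changes first-round spending by −c·ΔT = +€257.58 million, contributing k·(−c·ΔT) = (+€257.58 million) / 0.39 ≈ +€660.5 million.
Net ΔY = k(ΔG − c·ΔT) = (−€74.42 million) / 0.39 ≈ −€191 million.

−€191 million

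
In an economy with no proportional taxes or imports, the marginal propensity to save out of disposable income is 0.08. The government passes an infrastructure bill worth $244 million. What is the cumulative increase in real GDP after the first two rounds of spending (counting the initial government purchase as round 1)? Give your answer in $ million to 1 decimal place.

$468.5 million

MPC = 1 − MPS = 1 − 0.08 = 0.92.
Round 1 adds ΔG = $244 million; each later round is MPC = 0.92 times the previous.
After 2 rounds: 244 + 224.48 = ΔG·(1 − c^2)/(1 − c) = 244 × (1 − 0.8464)/0.08 ≈ $468.5 million.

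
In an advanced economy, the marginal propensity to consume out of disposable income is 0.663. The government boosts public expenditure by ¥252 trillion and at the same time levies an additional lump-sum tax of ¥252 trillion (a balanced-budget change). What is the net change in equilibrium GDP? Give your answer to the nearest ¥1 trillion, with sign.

Expenditure multiplier = 1/(1 − MPC) = 1/(1 − 0.663) = 1/0.337 ≈ 2.967.
ΔG contributes k·ΔG = (+¥252 trillion) / 0.337 ≈ +¥747.8 trillion.
ΔT of +¥252 trillion changes first-round spending by −c·ΔT = −¥167.076 trillion, contributing k·(−c·ΔT) = (−¥167.076 trillion) / 0.337 ≈ −¥495.8 trillion.
With ΔG = ΔT and no other leakages, the balanced-budget multiplier is 1, so ΔY = ΔG = +¥252 trillion.

+¥252 trillion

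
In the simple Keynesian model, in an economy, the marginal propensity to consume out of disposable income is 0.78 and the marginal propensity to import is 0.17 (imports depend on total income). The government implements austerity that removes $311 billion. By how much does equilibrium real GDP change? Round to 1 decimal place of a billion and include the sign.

−$797.4 billion

Government-spending multiplier = 1/(1 − c + m) = 1/(1 − 0.78 + 0.17) = 1/0.39 ≈ 2.564.
ΔY = k × ΔG = (−$311 billion) / 0.39 ≈ −$797.4 billion.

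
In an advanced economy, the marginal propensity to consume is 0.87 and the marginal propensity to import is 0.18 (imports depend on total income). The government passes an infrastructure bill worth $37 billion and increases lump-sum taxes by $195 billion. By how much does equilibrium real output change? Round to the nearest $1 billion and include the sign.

Expenditure multiplier = 1/(1 − c + m) = 1/(1 − 0.87 + 0.18) = 1/0.31 ≈ 3.226.
ΔG contributes k·ΔG = (+$37 billion) / 0.31 ≈ +$119.4 billion.
ΔT of +$195 billion changes first-round spending by −c·ΔT = −$169.65 billion, contributing k·(−c·ΔT) = (−$169.65 billion) / 0.31 ≈ −$547.3 billion.
Net ΔY = k(ΔG − c·ΔT) = (−$132.65 billion) / 0.31 ≈ −$428 billion.

−$428 billion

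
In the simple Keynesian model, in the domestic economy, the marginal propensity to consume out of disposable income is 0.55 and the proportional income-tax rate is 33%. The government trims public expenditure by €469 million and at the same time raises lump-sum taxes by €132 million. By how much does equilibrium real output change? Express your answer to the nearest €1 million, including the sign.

−€858 million

Expenditure multiplier = 1/(1 − c(1−t)) = 1/(1 − 0.55×0.67) = 1/0.6315 ≈ 1.584.
ΔG contributes k·ΔG = (−€469 million) / 0.6315 ≈ −€742.7 million.
ΔT of +€132 million changes first-round spending by −c·ΔT = −€72.6 million, contributing k·(−c·ΔT) = (−€72.6 million) / 0.6315 ≈ −€115 million.
Net ΔY = k(ΔG − c·ΔT) = (−€541.6 million) / 0.6315 ≈ −€858 million.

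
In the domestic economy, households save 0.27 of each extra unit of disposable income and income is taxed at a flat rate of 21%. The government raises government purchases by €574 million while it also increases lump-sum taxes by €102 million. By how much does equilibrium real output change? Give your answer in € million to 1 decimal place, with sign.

+€1,180.1 million

MPC = 1 − MPS = 1 − 0.27 = 0.73.
Expenditure multiplier = 1/(1 − c(1−t)) = 1/(1 − 0.73×0.79) = 1/0.4233 ≈ 2.362.
ΔG contributes k·ΔG = (+€574 million) / 0.4233 ≈ +€1,356 million.
ΔT of +€102 million changes first-round spending by −c·ΔT = −€74.46 million, contributing k·(−c·ΔT) = (−€74.46 million) / 0.4233 ≈ −€175.9 million.
Net ΔY = k(ΔG − c·ΔT) = (+€499.54 million) / 0.4233 ≈ +€1,180.1 million.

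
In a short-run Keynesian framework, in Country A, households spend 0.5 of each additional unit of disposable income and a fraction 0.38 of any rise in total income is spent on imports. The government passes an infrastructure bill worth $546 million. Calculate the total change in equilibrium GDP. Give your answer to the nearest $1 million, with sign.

Government-spending multiplier = 1/(1 − c + m) = 1/(1 − 0.5 + 0.38) = 1/0.88 ≈ 1.136.
ΔY = k × ΔG = (+$546 million) / 0.88 ≈ +$620 million.

+$620 million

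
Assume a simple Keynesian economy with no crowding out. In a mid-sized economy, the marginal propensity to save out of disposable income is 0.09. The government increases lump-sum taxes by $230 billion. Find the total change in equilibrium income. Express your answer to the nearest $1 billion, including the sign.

−$2,326 billion

MPC = 1 − MPS = 1 − 0.09 = 0.91.
A lump-sum tax change of +$230 billion shifts disposable income by −$230 billion; first-round consumption changes by −c × ΔT = −0.91 × (+$230 billion) = −$209.3 billion.
Expenditure multiplier = 1/(1 − MPC) = 1/(1 − 0.91) = 1/0.09 ≈ 11.111.
The tax multiplier is −c × k ≈ −10.111, so ΔY = k × (−c·ΔT) = (−$209.3 billion) / 0.09 ≈ −$2,326 billion.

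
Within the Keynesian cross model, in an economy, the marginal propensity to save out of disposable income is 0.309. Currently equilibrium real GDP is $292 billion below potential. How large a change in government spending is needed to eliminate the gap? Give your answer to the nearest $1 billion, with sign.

+$90 billion

MPC = 1 − MPS = 1 − 0.309 = 0.691.
Spending multiplier = 1/(1 − MPC) = 1/(1 − 0.691) = 1/0.309 ≈ 3.236.
Need ΔY = +$292 billion, so ΔG = ΔY/k = (+$292 billion) × 0.309 ≈ +$90 billion.
The government should increase government spending by $90 billion.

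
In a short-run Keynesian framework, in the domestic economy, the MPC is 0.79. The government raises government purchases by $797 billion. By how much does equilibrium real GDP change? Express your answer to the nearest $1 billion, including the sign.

+$3,795 billion

Expenditure multiplier = 1/(1 − MPC) = 1/(1 − 0.79) = 1/0.21 ≈ 4.762.
ΔY = k × ΔG = (+$797 billion) / 0.21 ≈ +$3,795 billion.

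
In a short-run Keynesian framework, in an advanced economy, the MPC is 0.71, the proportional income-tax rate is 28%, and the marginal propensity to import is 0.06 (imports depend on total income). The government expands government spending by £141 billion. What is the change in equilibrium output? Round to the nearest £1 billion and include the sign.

+£257 billion

Expenditure multiplier = 1/(1 − c(1−t) + m) = 1/(1 − 0.71×0.72 + 0.06) = 1/0.5488 ≈ 1.822.
ΔY = k × ΔG = (+£141 billion) / 0.5488 ≈ +£257 billion.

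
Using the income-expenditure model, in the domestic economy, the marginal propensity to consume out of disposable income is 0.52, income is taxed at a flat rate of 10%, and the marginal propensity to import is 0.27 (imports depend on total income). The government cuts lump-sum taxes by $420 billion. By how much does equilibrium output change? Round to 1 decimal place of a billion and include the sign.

+$272.3 billion

A lump-sum tax change of −$420 billion shifts disposable income by +$420 billion; first-round consumption changes by −c × ΔT = −0.52 × (−$420 billion) = +$218.4 billion.
Expenditure multiplier = 1/(1 − c(1−t) + m) = 1/(1 − 0.52×0.9 + 0.27) = 1/0.802 ≈ 1.247.
The tax multiplier is −c × k ≈ −0.648, so ΔY = k × (−c·ΔT) = (+$218.4 billion) / 0.802 ≈ +$272.3 billion.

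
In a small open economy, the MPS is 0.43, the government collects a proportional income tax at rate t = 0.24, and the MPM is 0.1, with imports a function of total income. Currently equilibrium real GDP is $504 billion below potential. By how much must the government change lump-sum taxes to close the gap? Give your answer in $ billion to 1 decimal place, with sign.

−$589.6 billion

MPC = 1 − MPS = 1 − 0.43 = 0.57.
Spending multiplier = 1/(1 − c(1−t) + m) = 1/(1 − 0.57×0.76 + 0.1) = 1/0.6668 ≈ 1.5.
Tax multiplier = −c·k = −0.57/0.6668 ≈ −0.855. Need ΔY = +$504 billion, so ΔT = ΔY/(−c·k) = −(+$504 billion) × 0.6668 / 0.57 ≈ −$589.6 billion.
The government should cut lump-sum taxes by $589.6 billion.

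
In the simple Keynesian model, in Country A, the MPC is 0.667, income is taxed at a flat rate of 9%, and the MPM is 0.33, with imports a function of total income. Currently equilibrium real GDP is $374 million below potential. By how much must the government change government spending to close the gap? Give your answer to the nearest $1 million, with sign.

+$270 million

Spending multiplier = 1/(1 − c(1−t) + m) = 1/(1 − 0.667×0.91 + 0.33) = 1/0.72303 ≈ 1.383.
Need ΔY = +$374 million, so ΔG = ΔY/k = (+$374 million) × 0.72303 ≈ +$270 million.
The government should increase government spending by $270 million.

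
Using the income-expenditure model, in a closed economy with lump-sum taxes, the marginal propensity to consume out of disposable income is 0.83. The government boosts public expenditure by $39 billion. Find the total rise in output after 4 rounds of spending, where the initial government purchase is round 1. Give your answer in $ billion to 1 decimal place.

Round 1 adds ΔG = $39 billion; each later round is MPC = 0.83 times the previous.
After 4 rounds: 39 + 32.37 + 26.8671 + 22.299693 = ΔG·(1 − c^4)/(1 − c) = 39 × (1 − 0.47458321)/0.17 ≈ $120.5 billion.

$120.5 billion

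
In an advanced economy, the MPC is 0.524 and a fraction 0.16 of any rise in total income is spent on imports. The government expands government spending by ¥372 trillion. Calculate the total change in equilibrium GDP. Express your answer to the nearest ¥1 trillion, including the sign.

+¥585 trillion

Spending multiplier = 1/(1 − c + m) = 1/(1 − 0.524 + 0.16) = 1/0.636 ≈ 1.572.
ΔY = k × ΔG = (+¥372 trillion) / 0.636 ≈ +¥585 trillion.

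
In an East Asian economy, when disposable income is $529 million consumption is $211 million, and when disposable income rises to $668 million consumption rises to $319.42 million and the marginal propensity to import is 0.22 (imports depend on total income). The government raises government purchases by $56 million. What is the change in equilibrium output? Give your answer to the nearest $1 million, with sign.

+$127 million

MPC = ΔC/ΔYd = (319.42 − 211)/(668 − 529) = 108.42/139 = 0.78.
Spending multiplier = 1/(1 − c + m) = 1/(1 − 0.78 + 0.22) = 1/0.44 ≈ 2.273.
ΔY = k × ΔG = (+$56 million) / 0.44 ≈ +$127 million.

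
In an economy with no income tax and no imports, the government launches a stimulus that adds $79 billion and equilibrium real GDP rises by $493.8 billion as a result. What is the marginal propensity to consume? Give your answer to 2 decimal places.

Implied spending multiplier k = ΔY/ΔG = 493.8/79 ≈ 6.2506.
Since k = 1/(1 − MPC), MPC = 1 − 1/k = 1 − ΔG/ΔY = 1 − 79/493.8 ≈ 0.84.

0.84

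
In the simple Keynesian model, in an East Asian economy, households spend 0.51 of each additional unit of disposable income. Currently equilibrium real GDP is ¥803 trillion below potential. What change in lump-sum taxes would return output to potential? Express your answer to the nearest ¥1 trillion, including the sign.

−¥772 trillion

Spending multiplier = 1/(1 − MPC) = 1/(1 − 0.51) = 1/0.49 ≈ 2.041.
Tax multiplier = −c·k = −0.51/0.49 ≈ −1.041. Need ΔY = +¥803 trillion, so ΔT = ΔY/(−c·k) = −(+¥803 trillion) × 0.49 / 0.51 ≈ −¥772 trillion.
The government should cut lump-sum taxes by ¥772 trillion.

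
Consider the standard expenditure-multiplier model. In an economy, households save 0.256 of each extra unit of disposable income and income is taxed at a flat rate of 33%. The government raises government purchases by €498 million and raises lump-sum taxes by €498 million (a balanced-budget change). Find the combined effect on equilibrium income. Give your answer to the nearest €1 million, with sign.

MPC = 1 − MPS = 1 − 0.256 = 0.744.
Expenditure multiplier = 1/(1 − c(1−t)) = 1/(1 − 0.744×0.67) = 1/0.50152 ≈ 1.994.
ΔG contributes k·ΔG = (+€498 million) / 0.50152 ≈ +€993 million.
ΔT of +€498 million changes first-round spending by −c·ΔT = −€370.512 million, contributing k·(−c·ΔT) = (−€370.512 million) / 0.50152 ≈ −€738.8 million.
Net ΔY = k(ΔG − c·ΔT) = (+€127.488 million) / 0.50152 ≈ +€254 million.

+€254 million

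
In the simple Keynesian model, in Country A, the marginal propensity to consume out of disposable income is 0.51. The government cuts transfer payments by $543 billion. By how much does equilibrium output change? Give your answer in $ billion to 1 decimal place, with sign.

−$565.2 billion

The transfer change shifts disposable income by −$543 billion, so first-round consumption changes by c·ΔTR = 0.51 × (−$543 billion) = −$276.93 billion.
Expenditure multiplier = 1/(1 − MPC) = 1/(1 − 0.51) = 1/0.49 ≈ 2.041.
The transfer multiplier is c × k ≈ 1.041, so ΔY = k × (c·ΔTR) = (−$276.93 billion) / 0.49 ≈ −$565.2 billion.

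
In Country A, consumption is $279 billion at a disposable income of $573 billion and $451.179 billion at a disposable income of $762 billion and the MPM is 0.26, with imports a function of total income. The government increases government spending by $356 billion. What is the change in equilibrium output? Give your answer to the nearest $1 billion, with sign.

MPC = ΔC/ΔYd = (451.179 − 279)/(762 − 573) = 172.179/189 = 0.911.
Government-spending multiplier = 1/(1 − c + m) = 1/(1 − 0.911 + 0.26) = 1/0.349 ≈ 2.865.
ΔY = k × ΔG = (+$356 billion) / 0.349 ≈ +$1,020 billion.

+$1,020 billion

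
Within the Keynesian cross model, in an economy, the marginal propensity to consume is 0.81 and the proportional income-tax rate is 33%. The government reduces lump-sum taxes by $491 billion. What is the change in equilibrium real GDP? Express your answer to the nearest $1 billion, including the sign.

A lump-sum tax change of −$491 billion shifts disposable income by +$491 billion; first-round consumption changes by −c × ΔT = −0.81 × (−$491 billion) = +$397.71 billion.
Expenditure multiplier = 1/(1 − c(1−t)) = 1/(1 − 0.81×0.67) = 1/0.4573 ≈ 2.187.
The tax multiplier is −c × k ≈ −1.771, so ΔY = k × (−c·ΔT) = (+$397.71 billion) / 0.4573 ≈ +$870 billion.

+$870 billion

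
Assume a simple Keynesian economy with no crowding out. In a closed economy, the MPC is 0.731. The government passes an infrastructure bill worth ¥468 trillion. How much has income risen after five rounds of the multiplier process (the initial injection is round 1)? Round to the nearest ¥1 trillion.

¥1,377 trillion

Round 1 adds ΔG = ¥468 trillion; each later round is MPC = 0.731 times the previous.
After 5 rounds: 468 + 342.108 + 250.080948 + 182.809172988 + 133.633505454228 = ΔG·(1 − c^5)/(1 − c) = 468 × (1 − 0.208730966852651)/0.269 ≈ ¥1,377 trillion.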